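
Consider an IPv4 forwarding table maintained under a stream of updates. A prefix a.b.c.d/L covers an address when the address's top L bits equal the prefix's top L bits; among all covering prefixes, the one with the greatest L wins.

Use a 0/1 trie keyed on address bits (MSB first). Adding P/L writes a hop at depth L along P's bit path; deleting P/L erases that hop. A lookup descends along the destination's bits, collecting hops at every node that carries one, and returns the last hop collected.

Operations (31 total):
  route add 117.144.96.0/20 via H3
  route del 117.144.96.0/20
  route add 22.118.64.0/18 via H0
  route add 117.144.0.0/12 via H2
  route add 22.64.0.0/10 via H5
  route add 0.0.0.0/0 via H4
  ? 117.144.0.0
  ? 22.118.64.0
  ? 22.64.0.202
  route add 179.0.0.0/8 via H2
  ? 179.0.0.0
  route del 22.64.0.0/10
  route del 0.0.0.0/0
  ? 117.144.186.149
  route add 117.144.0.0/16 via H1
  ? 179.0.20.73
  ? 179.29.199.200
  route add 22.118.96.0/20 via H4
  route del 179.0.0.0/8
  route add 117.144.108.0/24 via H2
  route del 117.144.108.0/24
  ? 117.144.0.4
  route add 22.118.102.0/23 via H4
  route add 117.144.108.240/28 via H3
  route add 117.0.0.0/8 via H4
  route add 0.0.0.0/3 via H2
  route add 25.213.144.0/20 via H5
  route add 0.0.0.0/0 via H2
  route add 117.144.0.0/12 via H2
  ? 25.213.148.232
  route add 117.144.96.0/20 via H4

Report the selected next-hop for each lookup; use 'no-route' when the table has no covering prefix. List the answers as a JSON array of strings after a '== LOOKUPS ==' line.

Process each operation:
  add 117.144.96.0/20 -> H3 at depth 20
  - 117.144.96.0/20 clear@20
  add 22.118.64.0/18 -> H0 at depth 18
  add 117.144.0.0/12 -> H2 at depth 12
  add 22.64.0.0/10 -> H5 at depth 10
  add 0.0.0.0/0 -> H4 at depth 0
  ? 117.144.0.0  path d0:H4→d1:-→d2:-→d3:-→d4:-→d5:-→d6:-→d7:-→d8:-→d9:-→d10:-→d11:-→d12:H2→d13:-→d14:-→d15:-→d16:-→d17:-  best=H2
  ? 22.118.64.0  path d0:H4→d1:-→d2:-→d3:-→d4:-→d5:-→d6:-→d7:-→d8:-→d9:-→d10:H5→d11:-→d12:-→d13:-→d14:-→d15:-→d16:-→d17:-→d18:H0  best=H0
  ? 22.64.0.202  path d0:H4→d1:-→d2:-→d3:-→d4:-→d5:-→d6:-→d7:-→d8:-→d9:-→d10:H5  best=H5
  add 179.0.0.0/8 -> H2 at depth 8
  ? 179.0.0.0  path d0:H4→d1:-→d2:-→d3:-→d4:-→d5:-→d6:-→d7:-→d8:H2  best=H2
  - 22.64.0.0/10 clear@10
  - 0.0.0.0/0 clear@0
  ? 117.144.186.149  path d0:-→d1:-→d2:-→d3:-→d4:-→d5:-→d6:-→d7:-→d8:-→d9:-→d10:-→d11:-→d12:H2→d13:-→d14:-→d15:-→d16:-  best=H2
  add 117.144.0.0/16 -> H1 at depth 16
  ? 179.0.20.73  path d0:-→d1:-→d2:-→d3:-→d4:-→d5:-→d6:-→d7:-→d8:H2  best=H2
  ? 179.29.199.200  path d0:-→d1:-→d2:-→d3:-→d4:-→d5:-→d6:-→d7:-→d8:H2  best=H2
  add 22.118.96.0/20 -> H4 at depth 20
  - 179.0.0.0/8 clear@8
  add 117.144.108.0/24 -> H2 at depth 24
  - 117.144.108.0/24 clear@24
  ? 117.144.0.4  path d0:-→d1:-→d2:-→d3:-→d4:-→d5:-→d6:-→d7:-→d8:-→d9:-→d10:-→d11:-→d12:H2→d13:-→d14:-→d15:-→d16:H1→d17:-  best=H1
  add 22.118.102.0/23 -> H4 at depth 23
  add 117.144.108.240/28 -> H3 at depth 28
  add 117.0.0.0/8 -> H4 at depth 8
  add 0.0.0.0/3 -> H2 at depth 3
  add 25.213.144.0/20 -> H5 at depth 20
  add 0.0.0.0/0 -> H2 at depth 0
  add 117.144.0.0/12 -> H2 at depth 12
  ? 25.213.148.232  path d0:H2→d1:-→d2:-→d3:H2→d4:-→d5:-→d6:-→d7:-→d8:-→d9:-→d10:-→d11:-→d12:-→d13:-→d14:-→d15:-→d16:-→d17:-→d18:-→d19:-→d20:H5  best=H5
  add 117.144.96.0/20 -> H4 at depth 20

== LOOKUPS ==
["H2","H0","H5","H2","H2","H2","H2","H1","H5"]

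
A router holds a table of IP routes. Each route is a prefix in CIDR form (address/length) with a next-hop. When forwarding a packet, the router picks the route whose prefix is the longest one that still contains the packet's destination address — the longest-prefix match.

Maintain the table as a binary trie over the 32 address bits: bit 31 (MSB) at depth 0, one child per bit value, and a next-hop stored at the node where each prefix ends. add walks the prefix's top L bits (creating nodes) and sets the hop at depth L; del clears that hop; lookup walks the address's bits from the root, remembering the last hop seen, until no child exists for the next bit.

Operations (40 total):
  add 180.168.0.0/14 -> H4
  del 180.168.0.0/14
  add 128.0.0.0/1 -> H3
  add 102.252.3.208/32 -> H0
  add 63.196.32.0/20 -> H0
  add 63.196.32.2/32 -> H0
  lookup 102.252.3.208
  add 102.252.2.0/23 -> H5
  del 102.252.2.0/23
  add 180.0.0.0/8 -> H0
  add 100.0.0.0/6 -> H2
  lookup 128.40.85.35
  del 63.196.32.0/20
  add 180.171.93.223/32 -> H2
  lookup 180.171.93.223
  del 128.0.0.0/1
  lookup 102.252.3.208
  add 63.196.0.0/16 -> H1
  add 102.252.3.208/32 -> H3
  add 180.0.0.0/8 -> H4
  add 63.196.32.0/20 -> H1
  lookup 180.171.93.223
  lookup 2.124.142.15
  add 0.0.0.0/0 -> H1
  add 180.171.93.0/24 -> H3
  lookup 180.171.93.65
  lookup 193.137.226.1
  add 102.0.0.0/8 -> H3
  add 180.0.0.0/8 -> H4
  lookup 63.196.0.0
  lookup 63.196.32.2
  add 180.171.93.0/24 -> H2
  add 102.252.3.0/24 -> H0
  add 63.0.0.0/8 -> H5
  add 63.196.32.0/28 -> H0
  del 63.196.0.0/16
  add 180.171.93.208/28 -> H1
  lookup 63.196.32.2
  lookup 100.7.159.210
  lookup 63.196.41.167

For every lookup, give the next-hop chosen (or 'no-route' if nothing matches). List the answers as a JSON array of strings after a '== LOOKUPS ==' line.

Apply in order:
  add 180.168.0.0/14 -> H4 at depth 14
  del 180.168.0.0/14 (clear depth 14)
  add 128.0.0.0/1 -> H3 at depth 1
  add 102.252.3.208/32 -> H0 at depth 32
  add 63.196.32.0/20 -> H0 at depth 20
  add 63.196.32.2/32 -> H0 at depth 32
  lookup 102.252.3.208: bits 01100110111111000000001111010000 walk d0:-→d1:-→d2:-→d3:-→d4:-→d5:-→d6:-→d7:-→d8:-→d9:-→d10:-→d11:-→d12:-→d13:-→d14:-→d15:-→d16:-→d17:-→d18:-→d19:-→d20:-→d21:-→d22:-→d23:-→d24:-→d25:-→d26:-→d27:-→d28:-→d29:-→d30:-→d31:-→d32:H0 -> H0
  add 102.252.2.0/23 -> H5 at depth 23
  del 102.252.2.0/23 (clear depth 23)
  add 180.0.0.0/8 -> H0 at depth 8
  add 100.0.0.0/6 -> H2 at depth 6
  lookup 128.40.85.35: bits 10 walk d0:-→d1:H3→d2:- -> H3
  del 63.196.32.0/20 (clear depth 20)
  add 180.171.93.223/32 -> H2 at depth 32
  lookup 180.171.93.223: bits 10110100101010110101110111011111 walk d0:-→d1:H3→d2:-→d3:-→d4:-→d5:-→d6:-→d7:-→d8:H0→d9:-→d10:-→d11:-→d12:-→d13:-→d14:-→d15:-→d16:-→d17:-→d18:-→d19:-→d20:-→d21:-→d22:-→d23:-→d24:-→d25:-→d26:-→d27:-→d28:-→d29:-→d30:-→d31:-→d32:H2 -> H2
  del 128.0.0.0/1 (clear depth 1)
  lookup 102.252.3.208: bits 01100110111111000000001111010000 walk d0:-→d1:-→d2:-→d3:-→d4:-→d5:-→d6:H2→d7:-→d8:-→d9:-→d10:-→d11:-→d12:-→d13:-→d14:-→d15:-→d16:-→d17:-→d18:-→d19:-→d20:-→d21:-→d22:-→d23:-→d24:-→d25:-→d26:-→d27:-→d28:-→d29:-→d30:-→d31:-→d32:H0 -> H0
  add 63.196.0.0/16 -> H1 at depth 16
  add 102.252.3.208/32 -> H3 at depth 32
  add 180.0.0.0/8 -> H4 at depth 8
  add 63.196.32.0/20 -> H1 at depth 20
  lookup 180.171.93.223: bits 10110100101010110101110111011111 walk d0:-→d1:-→d2:-→d3:-→d4:-→d5:-→d6:-→d7:-→d8:H4→d9:-→d10:-→d11:-→d12:-→d13:-→d14:-→d15:-→d16:-→d17:-→d18:-→d19:-→d20:-→d21:-→d22:-→d23:-→d24:-→d25:-→d26:-→d27:-→d28:-→d29:-→d30:-→d31:-→d32:H2 -> H2
  lookup 2.124.142.15: bits 00 walk d0:-→d1:-→d2:- -> no-route
  add 0.0.0.0/0 -> H1 at depth 0
  add 180.171.93.0/24 -> H3 at depth 24
  lookup 180.171.93.65: bits 101101001010101101011101 walk d0:H1→d1:-→d2:-→d3:-→d4:-→d5:-→d6:-→d7:-→d8:H4→d9:-→d10:-→d11:-→d12:-→d13:-→d14:-→d15:-→d16:-→d17:-→d18:-→d19:-→d20:-→d21:-→d22:-→d23:-→d24:H3 -> H3
  lookup 193.137.226.1: bits 1 walk d0:H1→d1:- -> H1
  add 102.0.0.0/8 -> H3 at depth 8
  add 180.0.0.0/8 -> H4 at depth 8
  lookup 63.196.0.0: bits 001111111100010000 walk d0:H1→d1:-→d2:-→d3:-→d4:-→d5:-→d6:-→d7:-→d8:-→d9:-→d10:-→d11:-→d12:-→d13:-→d14:-→d15:-→d16:H1→d17:-→d18:- -> H1
  lookup 63.196.32.2: bits 00111111110001000010000000000010 walk d0:H1→d1:-→d2:-→d3:-→d4:-→d5:-→d6:-→d7:-→d8:-→d9:-→d10:-→d11:-→d12:-→d13:-→d14:-→d15:-→d16:H1→d17:-→d18:-→d19:-→d20:H1→d21:-→d22:-→d23:-→d24:-→d25:-→d26:-→d27:-→d28:-→d29:-→d30:-→d31:-→d32:H0 -> H0
  add 180.171.93.0/24 -> H2 at depth 24
  add 102.252.3.0/24 -> H0 at depth 24
  add 63.0.0.0/8 -> H5 at depth 8
  add 63.196.32.0/28 -> H0 at depth 28
  del 63.196.0.0/16 (clear depth 16)
  add 180.171.93.208/28 -> H1 at depth 28
  lookup 63.196.32.2: bits 00111111110001000010000000000010 walk d0:H1→d1:-→d2:-→d3:-→d4:-→d5:-→d6:-→d7:-→d8:H5→d9:-→d10:-→d11:-→d12:-→d13:-→d14:-→d15:-→d16:-→d17:-→d18:-→d19:-→d20:H1→d21:-→d22:-→d23:-→d24:-→d25:-→d26:-→d27:-→d28:H0→d29:-→d30:-→d31:-→d32:H0 -> H0
  lookup 100.7.159.210: bits 011001 walk d0:H1→d1:-→d2:-→d3:-→d4:-→d5:-→d6:H2 -> H2
  lookup 63.196.41.167: bits 00111111110001000010 walk d0:H1→d1:-→d2:-→d3:-→d4:-→d5:-→d6:-→d7:-→d8:H5→d9:-→d10:-→d11:-→d12:-→d13:-→d14:-→d15:-→d16:-→d17:-→d18:-→d19:-→d20:H1 -> H1

== LOOKUPS ==
["H0","H3","H2","H0","H2","no-route","H3","H1","H1","H0","H0","H2","H1"]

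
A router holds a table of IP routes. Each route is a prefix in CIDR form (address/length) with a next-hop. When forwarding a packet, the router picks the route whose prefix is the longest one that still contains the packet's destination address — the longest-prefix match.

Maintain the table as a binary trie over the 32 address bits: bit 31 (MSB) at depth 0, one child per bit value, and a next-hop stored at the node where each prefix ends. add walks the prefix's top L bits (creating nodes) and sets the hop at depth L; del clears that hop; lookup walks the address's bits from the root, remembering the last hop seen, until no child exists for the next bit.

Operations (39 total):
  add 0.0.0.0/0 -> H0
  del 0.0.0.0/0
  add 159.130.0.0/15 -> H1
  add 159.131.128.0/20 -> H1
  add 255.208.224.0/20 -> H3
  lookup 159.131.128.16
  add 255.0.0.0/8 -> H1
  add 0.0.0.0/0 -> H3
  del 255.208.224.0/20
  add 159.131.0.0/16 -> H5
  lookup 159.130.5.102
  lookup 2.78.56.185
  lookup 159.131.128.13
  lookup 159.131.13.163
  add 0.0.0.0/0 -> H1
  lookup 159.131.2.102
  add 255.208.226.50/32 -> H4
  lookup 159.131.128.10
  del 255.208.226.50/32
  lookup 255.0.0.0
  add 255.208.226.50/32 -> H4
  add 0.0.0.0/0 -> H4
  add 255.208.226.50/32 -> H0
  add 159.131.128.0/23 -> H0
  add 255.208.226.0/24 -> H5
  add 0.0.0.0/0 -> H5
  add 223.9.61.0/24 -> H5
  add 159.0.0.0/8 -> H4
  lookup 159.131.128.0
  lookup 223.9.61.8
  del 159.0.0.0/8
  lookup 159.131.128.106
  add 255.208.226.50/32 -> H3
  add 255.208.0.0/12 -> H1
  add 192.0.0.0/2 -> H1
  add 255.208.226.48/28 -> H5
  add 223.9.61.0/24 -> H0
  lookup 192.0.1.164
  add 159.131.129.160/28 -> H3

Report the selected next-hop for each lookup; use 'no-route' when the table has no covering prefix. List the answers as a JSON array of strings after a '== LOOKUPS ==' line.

Process each operation:
  add 0.0.0.0/0 -> H0 at depth 0
  - 0.0.0.0/0 clear@0
  add 159.130.0.0/15 -> H1 at depth 15
  add 159.131.128.0/20 -> H1 at depth 20
  add 255.208.224.0/20 -> H3 at depth 20
  ? 159.131.128.16  path d0:-→d1:-→d2:-→d3:-→d4:-→d5:-→d6:-→d7:-→d8:-→d9:-→d10:-→d11:-→d12:-→d13:-→d14:-→d15:H1→d16:-→d17:-→d18:-→d19:-→d20:H1  best=H1
  add 255.0.0.0/8 -> H1 at depth 8
  add 0.0.0.0/0 -> H3 at depth 0
  - 255.208.224.0/20 clear@20
  add 159.131.0.0/16 -> H5 at depth 16
  ? 159.130.5.102  path d0:H3→d1:-→d2:-→d3:-→d4:-→d5:-→d6:-→d7:-→d8:-→d9:-→d10:-→d11:-→d12:-→d13:-→d14:-→d15:H1  best=H1
  ? 2.78.56.185  path d0:H3  best=H3
  ? 159.131.128.13  path d0:H3→d1:-→d2:-→d3:-→d4:-→d5:-→d6:-→d7:-→d8:-→d9:-→d10:-→d11:-→d12:-→d13:-→d14:-→d15:H1→d16:H5→d17:-→d18:-→d19:-→d20:H1  best=H1
  ? 159.131.13.163  path d0:H3→d1:-→d2:-→d3:-→d4:-→d5:-→d6:-→d7:-→d8:-→d9:-→d10:-→d11:-→d12:-→d13:-→d14:-→d15:H1→d16:H5  best=H5
  add 0.0.0.0/0 -> H1 at depth 0
  ? 159.131.2.102  path d0:H1→d1:-→d2:-→d3:-→d4:-→d5:-→d6:-→d7:-→d8:-→d9:-→d10:-→d11:-→d12:-→d13:-→d14:-→d15:H1→d16:H5  best=H5
  add 255.208.226.50/32 -> H4 at depth 32
  ? 159.131.128.10  path d0:H1→d1:-→d2:-→d3:-→d4:-→d5:-→d6:-→d7:-→d8:-→d9:-→d10:-→d11:-→d12:-→d13:-→d14:-→d15:H1→d16:H5→d17:-→d18:-→d19:-→d20:H1  best=H1
  - 255.208.226.50/32 clear@32
  ? 255.0.0.0  path d0:H1→d1:-→d2:-→d3:-→d4:-→d5:-→d6:-→d7:-→d8:H1  best=H1
  add 255.208.226.50/32 -> H4 at depth 32
  add 0.0.0.0/0 -> H4 at depth 0
  add 255.208.226.50/32 -> H0 at depth 32
  add 159.131.128.0/23 -> H0 at depth 23
  add 255.208.226.0/24 -> H5 at depth 24
  add 0.0.0.0/0 -> H5 at depth 0
  add 223.9.61.0/24 -> H5 at depth 24
  add 159.0.0.0/8 -> H4 at depth 8
  ? 159.131.128.0  path d0:H5→d1:-→d2:-→d3:-→d4:-→d5:-→d6:-→d7:-→d8:H4→d9:-→d10:-→d11:-→d12:-→d13:-→d14:-→d15:H1→d16:H5→d17:-→d18:-→d19:-→d20:H1→d21:-→d22:-→d23:H0  best=H0
  ? 223.9.61.8  path d0:H5→d1:-→d2:-→d3:-→d4:-→d5:-→d6:-→d7:-→d8:-→d9:-→d10:-→d11:-→d12:-→d13:-→d14:-→d15:-→d16:-→d17:-→d18:-→d19:-→d20:-→d21:-→d22:-→d23:-→d24:H5  best=H5
  - 159.0.0.0/8 clear@8
  ? 159.131.128.106  path d0:H5→d1:-→d2:-→d3:-→d4:-→d5:-→d6:-→d7:-→d8:-→d9:-→d10:-→d11:-→d12:-→d13:-→d14:-→d15:H1→d16:H5→d17:-→d18:-→d19:-→d20:H1→d21:-→d22:-→d23:H0  best=H0
  add 255.208.226.50/32 -> H3 at depth 32
  add 255.208.0.0/12 -> H1 at depth 12
  add 192.0.0.0/2 -> H1 at depth 2
  add 255.208.226.48/28 -> H5 at depth 28
  add 223.9.61.0/24 -> H0 at depth 24
  ? 192.0.1.164  path d0:H5→d1:-→d2:H1→d3:-  best=H1
  add 159.131.129.160/28 -> H3 at depth 28

== LOOKUPS ==
["H1","H1","H3","H1","H5","H5","H1","H1","H0","H5","H0","H1"]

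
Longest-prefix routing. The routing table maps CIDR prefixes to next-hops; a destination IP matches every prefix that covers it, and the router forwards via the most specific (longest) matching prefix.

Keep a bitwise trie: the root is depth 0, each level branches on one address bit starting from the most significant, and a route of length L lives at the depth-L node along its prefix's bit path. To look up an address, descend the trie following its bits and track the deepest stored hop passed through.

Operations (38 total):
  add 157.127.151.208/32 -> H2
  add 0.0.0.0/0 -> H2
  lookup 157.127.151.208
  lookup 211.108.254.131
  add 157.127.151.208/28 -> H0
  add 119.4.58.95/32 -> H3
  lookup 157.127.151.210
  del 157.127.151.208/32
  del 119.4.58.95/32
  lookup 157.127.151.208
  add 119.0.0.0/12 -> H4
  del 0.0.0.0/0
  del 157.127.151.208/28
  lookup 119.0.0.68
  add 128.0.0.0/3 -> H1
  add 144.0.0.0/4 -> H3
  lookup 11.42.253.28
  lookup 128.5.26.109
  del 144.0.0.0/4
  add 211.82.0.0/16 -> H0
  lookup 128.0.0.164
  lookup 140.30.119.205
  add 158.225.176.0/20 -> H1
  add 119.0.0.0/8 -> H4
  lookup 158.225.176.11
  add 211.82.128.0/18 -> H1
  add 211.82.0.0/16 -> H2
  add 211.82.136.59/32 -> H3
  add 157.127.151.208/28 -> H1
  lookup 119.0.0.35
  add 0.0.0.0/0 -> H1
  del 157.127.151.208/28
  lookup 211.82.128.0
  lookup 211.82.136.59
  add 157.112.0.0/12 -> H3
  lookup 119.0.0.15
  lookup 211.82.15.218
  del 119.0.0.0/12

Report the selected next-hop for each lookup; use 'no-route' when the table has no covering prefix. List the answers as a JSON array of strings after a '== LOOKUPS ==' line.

Apply in order:
  + 157.127.151.208/32 (H2) depth=32
  + 0.0.0.0/0 (H2) depth=0
  ? 157.127.151.208  path d0:H2→d1:-→d2:-→d3:-→d4:-→d5:-→d6:-→d7:-→d8:-→d9:-→d10:-→d11:-→d12:-→d13:-→d14:-→d15:-→d16:-→d17:-→d18:-→d19:-→d20:-→d21:-→d22:-→d23:-→d24:-→d25:-→d26:-→d27:-→d28:-→d29:-→d30:-→d31:-→d32:H2  best=H2
  ? 211.108.254.131  path d0:H2→d1:-  best=H2
  + 157.127.151.208/28 (H0) depth=28
  + 119.4.58.95/32 (H3) depth=32
  ? 157.127.151.210  path d0:H2→d1:-→d2:-→d3:-→d4:-→d5:-→d6:-→d7:-→d8:-→d9:-→d10:-→d11:-→d12:-→d13:-→d14:-→d15:-→d16:-→d17:-→d18:-→d19:-→d20:-→d21:-→d22:-→d23:-→d24:-→d25:-→d26:-→d27:-→d28:H0→d29:-→d30:-  best=H0
  del 157.127.151.208/32 (clear depth 32)
  del 119.4.58.95/32 (clear depth 32)
  ? 157.127.151.208  path d0:H2→d1:-→d2:-→d3:-→d4:-→d5:-→d6:-→d7:-→d8:-→d9:-→d10:-→d11:-→d12:-→d13:-→d14:-→d15:-→d16:-→d17:-→d18:-→d19:-→d20:-→d21:-→d22:-→d23:-→d24:-→d25:-→d26:-→d27:-→d28:H0→d29:-→d30:-→d31:-→d32:-  best=H0
  + 119.0.0.0/12 (H4) depth=12
  del 0.0.0.0/0 (clear depth 0)
  del 157.127.151.208/28 (clear depth 28)
  ? 119.0.0.68  path d0:-→d1:-→d2:-→d3:-→d4:-→d5:-→d6:-→d7:-→d8:-→d9:-→d10:-→d11:-→d12:H4→d13:-  best=H4
  + 128.0.0.0/3 (H1) depth=3
  + 144.0.0.0/4 (H3) depth=4
  ? 11.42.253.28  path d0:-→d1:-  best=no-route
  ? 128.5.26.109  path d0:-→d1:-→d2:-→d3:H1  best=H1
  del 144.0.0.0/4 (clear depth 4)
  + 211.82.0.0/16 (H0) depth=16
  ? 128.0.0.164  path d0:-→d1:-→d2:-→d3:H1  best=H1
  ? 140.30.119.205  path d0:-→d1:-→d2:-→d3:H1  best=H1
  + 158.225.176.0/20 (H1) depth=20
  + 119.0.0.0/8 (H4) depth=8
  ? 158.225.176.11  path d0:-→d1:-→d2:-→d3:H1→d4:-→d5:-→d6:-→d7:-→d8:-→d9:-→d10:-→d11:-→d12:-→d13:-→d14:-→d15:-→d16:-→d17:-→d18:-→d19:-→d20:H1  best=H1
  + 211.82.128.0/18 (H1) depth=18
  + 211.82.0.0/16 (H2) depth=16
  + 211.82.136.59/32 (H3) depth=32
  + 157.127.151.208/28 (H1) depth=28
  ? 119.0.0.35  path d0:-→d1:-→d2:-→d3:-→d4:-→d5:-→d6:-→d7:-→d8:H4→d9:-→d10:-→d11:-→d12:H4→d13:-  best=H4
  + 0.0.0.0/0 (H1) depth=0
  del 157.127.151.208/28 (clear depth 28)
  ? 211.82.128.0  path d0:H1→d1:-→d2:-→d3:-→d4:-→d5:-→d6:-→d7:-→d8:-→d9:-→d10:-→d11:-→d12:-→d13:-→d14:-→d15:-→d16:H2→d17:-→d18:H1→d19:-→d20:-  best=H1
  ? 211.82.136.59  path d0:H1→d1:-→d2:-→d3:-→d4:-→d5:-→d6:-→d7:-→d8:-→d9:-→d10:-→d11:-→d12:-→d13:-→d14:-→d15:-→d16:H2→d17:-→d18:H1→d19:-→d20:-→d21:-→d22:-→d23:-→d24:-→d25:-→d26:-→d27:-→d28:-→d29:-→d30:-→d31:-→d32:H3  best=H3
  + 157.112.0.0/12 (H3) depth=12
  ? 119.0.0.15  path d0:H1→d1:-→d2:-→d3:-→d4:-→d5:-→d6:-→d7:-→d8:H4→d9:-→d10:-→d11:-→d12:H4→d13:-  best=H4
  ? 211.82.15.218  path d0:H1→d1:-→d2:-→d3:-→d4:-→d5:-→d6:-→d7:-→d8:-→d9:-→d10:-→d11:-→d12:-→d13:-→d14:-→d15:-→d16:H2  best=H2
  del 119.0.0.0/12 (clear depth 12)

== LOOKUPS ==
["H2","H2","H0","H0","H4","no-route","H1","H1","H1","H1","H4","H1","H3","H4","H2"]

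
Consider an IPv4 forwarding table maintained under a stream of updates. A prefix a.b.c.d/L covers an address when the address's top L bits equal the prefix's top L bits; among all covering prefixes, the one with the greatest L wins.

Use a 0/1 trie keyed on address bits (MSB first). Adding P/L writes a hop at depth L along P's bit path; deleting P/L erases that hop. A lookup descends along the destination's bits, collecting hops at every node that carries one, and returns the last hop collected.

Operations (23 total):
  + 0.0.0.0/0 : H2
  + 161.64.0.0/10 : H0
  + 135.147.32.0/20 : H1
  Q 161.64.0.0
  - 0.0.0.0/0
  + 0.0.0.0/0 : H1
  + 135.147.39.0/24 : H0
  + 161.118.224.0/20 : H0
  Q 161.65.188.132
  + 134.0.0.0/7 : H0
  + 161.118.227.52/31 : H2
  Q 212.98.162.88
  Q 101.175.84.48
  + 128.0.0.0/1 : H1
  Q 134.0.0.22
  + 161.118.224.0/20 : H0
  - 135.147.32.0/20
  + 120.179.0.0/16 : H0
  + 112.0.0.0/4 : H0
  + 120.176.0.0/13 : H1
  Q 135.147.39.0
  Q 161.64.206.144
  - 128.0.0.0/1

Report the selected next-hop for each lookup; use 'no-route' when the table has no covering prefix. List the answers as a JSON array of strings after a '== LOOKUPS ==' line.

Process each operation:
  add 0.0.0.0/0 -> H2 at depth 0
  add 161.64.0.0/10 -> H0 at depth 10
  add 135.147.32.0/20 -> H1 at depth 20
  lookup 161.64.0.0: bits 1010000101 walk d0:H2→d1:-→d2:-→d3:-→d4:-→d5:-→d6:-→d7:-→d8:-→d9:-→d10:H0 -> H0
  del 0.0.0.0/0 (clear depth 0)
  add 0.0.0.0/0 -> H1 at depth 0
  add 135.147.39.0/24 -> H0 at depth 24
  add 161.118.224.0/20 -> H0 at depth 20
  lookup 161.65.188.132: bits 1010000101 walk d0:H1→d1:-→d2:-→d3:-→d4:-→d5:-→d6:-→d7:-→d8:-→d9:-→d10:H0 -> H0
  add 134.0.0.0/7 -> H0 at depth 7
  add 161.118.227.52/31 -> H2 at depth 31
  lookup 212.98.162.88: bits 1 walk d0:H1→d1:- -> H1
  lookup 101.175.84.48: bits ε walk d0:H1 -> H1
  add 128.0.0.0/1 -> H1 at depth 1
  lookup 134.0.0.22: bits 1000011 walk d0:H1→d1:H1→d2:-→d3:-→d4:-→d5:-→d6:-→d7:H0 -> H0
  add 161.118.224.0/20 -> H0 at depth 20
  del 135.147.32.0/20 (clear depth 20)
  add 120.179.0.0/16 -> H0 at depth 16
  add 112.0.0.0/4 -> H0 at depth 4
  add 120.176.0.0/13 -> H1 at depth 13
  lookup 135.147.39.0: bits 100001111001001100100111 walk d0:H1→d1:H1→d2:-→d3:-→d4:-→d5:-→d6:-→d7:H0→d8:-→d9:-→d10:-→d11:-→d12:-→d13:-→d14:-→d15:-→d16:-→d17:-→d18:-→d19:-→d20:-→d21:-→d22:-→d23:-→d24:H0 -> H0
  lookup 161.64.206.144: bits 1010000101 walk d0:H1→d1:H1→d2:-→d3:-→d4:-→d5:-→d6:-→d7:-→d8:-→d9:-→d10:H0 -> H0
  del 128.0.0.0/1 (clear depth 1)

== LOOKUPS ==
["H0","H0","H1","H1","H0","H0","H0"]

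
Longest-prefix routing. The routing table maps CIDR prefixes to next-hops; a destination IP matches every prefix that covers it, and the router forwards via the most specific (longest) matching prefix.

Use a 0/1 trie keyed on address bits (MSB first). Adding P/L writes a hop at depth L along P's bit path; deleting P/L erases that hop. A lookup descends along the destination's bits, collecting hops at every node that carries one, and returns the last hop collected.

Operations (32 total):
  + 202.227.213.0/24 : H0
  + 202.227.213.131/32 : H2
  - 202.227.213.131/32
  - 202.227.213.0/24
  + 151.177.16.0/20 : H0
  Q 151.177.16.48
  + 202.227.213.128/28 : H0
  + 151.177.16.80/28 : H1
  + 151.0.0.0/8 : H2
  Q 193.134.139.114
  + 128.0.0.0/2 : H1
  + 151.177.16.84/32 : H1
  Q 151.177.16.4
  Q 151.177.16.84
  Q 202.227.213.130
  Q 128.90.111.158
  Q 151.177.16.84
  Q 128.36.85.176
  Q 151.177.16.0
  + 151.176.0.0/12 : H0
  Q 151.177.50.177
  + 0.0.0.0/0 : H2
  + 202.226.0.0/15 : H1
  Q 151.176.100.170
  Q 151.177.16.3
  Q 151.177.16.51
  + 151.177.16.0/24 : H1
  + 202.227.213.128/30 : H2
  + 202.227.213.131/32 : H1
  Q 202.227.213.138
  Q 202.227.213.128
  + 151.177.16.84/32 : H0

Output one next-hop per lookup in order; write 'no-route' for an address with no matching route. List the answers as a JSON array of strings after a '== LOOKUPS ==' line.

Process each operation:
  + 202.227.213.0/24 (H0) depth=24
  + 202.227.213.131/32 (H2) depth=32
  del 202.227.213.131/32 (clear depth 32)
  del 202.227.213.0/24 (clear depth 24)
  + 151.177.16.0/20 (H0) depth=20
  Q 151.177.16.48: descend 10010111101100010001 ; hops seen [H0] ; pick H0
  + 202.227.213.128/28 (H0) depth=28
  + 151.177.16.80/28 (H1) depth=28
  + 151.0.0.0/8 (H2) depth=8
  Q 193.134.139.114: descend 1100 ; hops seen [∅] ; pick no-route
  + 128.0.0.0/2 (H1) depth=2
  + 151.177.16.84/32 (H1) depth=32
  Q 151.177.16.4: descend 1001011110110001000100000 ; hops seen [H1,H2,H0] ; pick H0
  Q 151.177.16.84: descend 10010111101100010001000001010100 ; hops seen [H1,H2,H0,H1,H1] ; pick H1
  Q 202.227.213.130: descend 1100101011100011110101011000001 ; hops seen [H0] ; pick H0
  Q 128.90.111.158: descend 100 ; hops seen [H1] ; pick H1
  Q 151.177.16.84: descend 10010111101100010001000001010100 ; hops seen [H1,H2,H0,H1,H1] ; pick H1
  Q 128.36.85.176: descend 100 ; hops seen [H1] ; pick H1
  Q 151.177.16.0: descend 1001011110110001000100000 ; hops seen [H1,H2,H0] ; pick H0
  + 151.176.0.0/12 (H0) depth=12
  Q 151.177.50.177: descend 100101111011000100 ; hops seen [H1,H2,H0] ; pick H0
  + 0.0.0.0/0 (H2) depth=0
  + 202.226.0.0/15 (H1) depth=15
  Q 151.176.100.170: descend 100101111011000 ; hops seen [H2,H1,H2,H0] ; pick H0
  Q 151.177.16.3: descend 1001011110110001000100000 ; hops seen [H2,H1,H2,H0,H0] ; pick H0
  Q 151.177.16.51: descend 1001011110110001000100000 ; hops seen [H2,H1,H2,H0,H0] ; pick H0
  + 151.177.16.0/24 (H1) depth=24
  + 202.227.213.128/30 (H2) depth=30
  + 202.227.213.131/32 (H1) depth=32
  Q 202.227.213.138: descend 1100101011100011110101011000 ; hops seen [H2,H1,H0] ; pick H0
  Q 202.227.213.128: descend 110010101110001111010101100000 ; hops seen [H2,H1,H0,H2] ; pick H2
  + 151.177.16.84/32 (H0) depth=32

== LOOKUPS ==
["H0","no-route","H0","H1","H0","H1","H1","H1","H0","H0","H0","H0","H0","H0","H2"]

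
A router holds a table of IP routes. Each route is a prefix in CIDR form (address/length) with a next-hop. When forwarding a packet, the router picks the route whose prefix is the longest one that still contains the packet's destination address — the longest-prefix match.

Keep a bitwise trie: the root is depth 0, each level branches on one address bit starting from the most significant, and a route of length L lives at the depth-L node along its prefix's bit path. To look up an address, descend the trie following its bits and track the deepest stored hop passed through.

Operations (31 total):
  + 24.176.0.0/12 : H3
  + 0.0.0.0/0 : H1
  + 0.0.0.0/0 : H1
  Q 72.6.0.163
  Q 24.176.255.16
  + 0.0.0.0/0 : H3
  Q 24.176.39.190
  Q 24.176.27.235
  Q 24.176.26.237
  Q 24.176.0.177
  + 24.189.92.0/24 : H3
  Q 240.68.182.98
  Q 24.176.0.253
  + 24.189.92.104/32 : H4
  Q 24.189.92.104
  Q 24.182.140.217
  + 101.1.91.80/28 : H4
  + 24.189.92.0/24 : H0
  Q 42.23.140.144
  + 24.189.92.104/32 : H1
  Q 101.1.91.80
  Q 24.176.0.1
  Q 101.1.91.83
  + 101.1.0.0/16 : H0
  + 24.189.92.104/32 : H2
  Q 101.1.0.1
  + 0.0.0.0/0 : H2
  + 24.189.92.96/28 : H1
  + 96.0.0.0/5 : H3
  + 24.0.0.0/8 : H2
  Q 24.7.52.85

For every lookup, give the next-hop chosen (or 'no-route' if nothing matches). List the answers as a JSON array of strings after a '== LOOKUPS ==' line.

Apply in order:
  add 24.176.0.0/12 -> H3 at depth 12
  add 0.0.0.0/0 -> H1 at depth 0
  add 0.0.0.0/0 -> H1 at depth 0
  ? 72.6.0.163  path d0:H1→d1:-  best=H1
  ? 24.176.255.16  path d0:H1→d1:-→d2:-→d3:-→d4:-→d5:-→d6:-→d7:-→d8:-→d9:-→d10:-→d11:-→d12:H3  best=H3
  add 0.0.0.0/0 -> H3 at depth 0
  ? 24.176.39.190  path d0:H3→d1:-→d2:-→d3:-→d4:-→d5:-→d6:-→d7:-→d8:-→d9:-→d10:-→d11:-→d12:H3  best=H3
  ? 24.176.27.235  path d0:H3→d1:-→d2:-→d3:-→d4:-→d5:-→d6:-→d7:-→d8:-→d9:-→d10:-→d11:-→d12:H3  best=H3
  ? 24.176.26.237  path d0:H3→d1:-→d2:-→d3:-→d4:-→d5:-→d6:-→d7:-→d8:-→d9:-→d10:-→d11:-→d12:H3  best=H3
  ? 24.176.0.177  path d0:H3→d1:-→d2:-→d3:-→d4:-→d5:-→d6:-→d7:-→d8:-→d9:-→d10:-→d11:-→d12:H3  best=H3
  add 24.189.92.0/24 -> H3 at depth 24
  ? 240.68.182.98  path d0:H3  best=H3
  ? 24.176.0.253  path d0:H3→d1:-→d2:-→d3:-→d4:-→d5:-→d6:-→d7:-→d8:-→d9:-→d10:-→d11:-→d12:H3  best=H3
  add 24.189.92.104/32 -> H4 at depth 32
  ? 24.189.92.104  path d0:H3→d1:-→d2:-→d3:-→d4:-→d5:-→d6:-→d7:-→d8:-→d9:-→d10:-→d11:-→d12:H3→d13:-→d14:-→d15:-→d16:-→d17:-→d18:-→d19:-→d20:-→d21:-→d22:-→d23:-→d24:H3→d25:-→d26:-→d27:-→d28:-→d29:-→d30:-→d31:-→d32:H4  best=H4
  ? 24.182.140.217  path d0:H3→d1:-→d2:-→d3:-→d4:-→d5:-→d6:-→d7:-→d8:-→d9:-→d10:-→d11:-→d12:H3  best=H3
  add 101.1.91.80/28 -> H4 at depth 28
  add 24.189.92.0/24 -> H0 at depth 24
  ? 42.23.140.144  path d0:H3→d1:-→d2:-  best=H3
  add 24.189.92.104/32 -> H1 at depth 32
  ? 101.1.91.80  path d0:H3→d1:-→d2:-→d3:-→d4:-→d5:-→d6:-→d7:-→d8:-→d9:-→d10:-→d11:-→d12:-→d13:-→d14:-→d15:-→d16:-→d17:-→d18:-→d19:-→d20:-→d21:-→d22:-→d23:-→d24:-→d25:-→d26:-→d27:-→d28:H4  best=H4
  ? 24.176.0.1  path d0:H3→d1:-→d2:-→d3:-→d4:-→d5:-→d6:-→d7:-→d8:-→d9:-→d10:-→d11:-→d12:H3  best=H3
  ? 101.1.91.83  path d0:H3→d1:-→d2:-→d3:-→d4:-→d5:-→d6:-→d7:-→d8:-→d9:-→d10:-→d11:-→d12:-→d13:-→d14:-→d15:-→d16:-→d17:-→d18:-→d19:-→d20:-→d21:-→d22:-→d23:-→d24:-→d25:-→d26:-→d27:-→d28:H4  best=H4
  add 101.1.0.0/16 -> H0 at depth 16
  add 24.189.92.104/32 -> H2 at depth 32
  ? 101.1.0.1  path d0:H3→d1:-→d2:-→d3:-→d4:-→d5:-→d6:-→d7:-→d8:-→d9:-→d10:-→d11:-→d12:-→d13:-→d14:-→d15:-→d16:H0→d17:-  best=H0
  add 0.0.0.0/0 -> H2 at depth 0
  add 24.189.92.96/28 -> H1 at depth 28
  add 96.0.0.0/5 -> H3 at depth 5
  add 24.0.0.0/8 -> H2 at depth 8
  ? 24.7.52.85  path d0:H2→d1:-→d2:-→d3:-→d4:-→d5:-→d6:-→d7:-→d8:H2  best=H2

== LOOKUPS ==
["H1","H3","H3","H3","H3","H3","H3","H3","H4","H3","H3","H4","H3","H4","H0","H2"]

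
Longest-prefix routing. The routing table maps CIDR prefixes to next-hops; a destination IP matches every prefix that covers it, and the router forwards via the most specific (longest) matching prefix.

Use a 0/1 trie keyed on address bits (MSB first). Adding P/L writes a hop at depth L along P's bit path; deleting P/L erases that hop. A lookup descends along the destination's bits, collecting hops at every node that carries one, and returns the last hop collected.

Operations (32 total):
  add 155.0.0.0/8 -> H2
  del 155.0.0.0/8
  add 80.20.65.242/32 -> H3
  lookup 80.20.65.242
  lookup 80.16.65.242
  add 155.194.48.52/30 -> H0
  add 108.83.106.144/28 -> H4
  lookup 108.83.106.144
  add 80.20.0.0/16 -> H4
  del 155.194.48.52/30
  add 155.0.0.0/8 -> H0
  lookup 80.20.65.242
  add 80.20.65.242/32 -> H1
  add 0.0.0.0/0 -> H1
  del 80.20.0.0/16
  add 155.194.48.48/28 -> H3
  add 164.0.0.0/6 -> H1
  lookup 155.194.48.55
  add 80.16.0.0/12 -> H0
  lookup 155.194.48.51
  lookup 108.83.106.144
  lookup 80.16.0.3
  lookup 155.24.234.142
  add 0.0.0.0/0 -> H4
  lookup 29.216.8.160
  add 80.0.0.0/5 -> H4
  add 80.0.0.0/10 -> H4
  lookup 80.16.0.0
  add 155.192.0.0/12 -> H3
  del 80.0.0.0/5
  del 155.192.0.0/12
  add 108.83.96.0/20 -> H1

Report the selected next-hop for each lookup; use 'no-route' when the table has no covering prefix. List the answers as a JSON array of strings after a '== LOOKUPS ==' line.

Process each operation:
  add 155.0.0.0/8 -> H2 at depth 8
  - 155.0.0.0/8 clear@8
  add 80.20.65.242/32 -> H3 at depth 32
  Q 80.20.65.242: descend 01010000000101000100000111110010 ; hops seen [H3] ; pick H3
  Q 80.16.65.242: descend 0101000000010 ; hops seen [∅] ; pick no-route
  add 155.194.48.52/30 -> H0 at depth 30
  add 108.83.106.144/28 -> H4 at depth 28
  Q 108.83.106.144: descend 0110110001010011011010101001 ; hops seen [H4] ; pick H4
  add 80.20.0.0/16 -> H4 at depth 16
  - 155.194.48.52/30 clear@30
  add 155.0.0.0/8 -> H0 at depth 8
  Q 80.20.65.242: descend 01010000000101000100000111110010 ; hops seen [H4,H3] ; pick H3
  add 80.20.65.242/32 -> H1 at depth 32
  add 0.0.0.0/0 -> H1 at depth 0
  - 80.20.0.0/16 clear@16
  add 155.194.48.48/28 -> H3 at depth 28
  add 164.0.0.0/6 -> H1 at depth 6
  Q 155.194.48.55: descend 100110111100001000110000001101 ; hops seen [H1,H0,H3] ; pick H3
  add 80.16.0.0/12 -> H0 at depth 12
  Q 155.194.48.51: descend 10011011110000100011000000110 ; hops seen [H1,H0,H3] ; pick H3
  Q 108.83.106.144: descend 0110110001010011011010101001 ; hops seen [H1,H4] ; pick H4
  Q 80.16.0.3: descend 0101000000010 ; hops seen [H1,H0] ; pick H0
  Q 155.24.234.142: descend 10011011 ; hops seen [H1,H0] ; pick H0
  add 0.0.0.0/0 -> H4 at depth 0
  Q 29.216.8.160: descend 0 ; hops seen [H4] ; pick H4
  add 80.0.0.0/5 -> H4 at depth 5
  add 80.0.0.0/10 -> H4 at depth 10
  Q 80.16.0.0: descend 0101000000010 ; hops seen [H4,H4,H4,H0] ; pick H0
  add 155.192.0.0/12 -> H3 at depth 12
  - 80.0.0.0/5 clear@5
  - 155.192.0.0/12 clear@12
  add 108.83.96.0/20 -> H1 at depth 20

== LOOKUPS ==
["H3","no-route","H4","H3","H3","H3","H4","H0","H0","H4","H0"]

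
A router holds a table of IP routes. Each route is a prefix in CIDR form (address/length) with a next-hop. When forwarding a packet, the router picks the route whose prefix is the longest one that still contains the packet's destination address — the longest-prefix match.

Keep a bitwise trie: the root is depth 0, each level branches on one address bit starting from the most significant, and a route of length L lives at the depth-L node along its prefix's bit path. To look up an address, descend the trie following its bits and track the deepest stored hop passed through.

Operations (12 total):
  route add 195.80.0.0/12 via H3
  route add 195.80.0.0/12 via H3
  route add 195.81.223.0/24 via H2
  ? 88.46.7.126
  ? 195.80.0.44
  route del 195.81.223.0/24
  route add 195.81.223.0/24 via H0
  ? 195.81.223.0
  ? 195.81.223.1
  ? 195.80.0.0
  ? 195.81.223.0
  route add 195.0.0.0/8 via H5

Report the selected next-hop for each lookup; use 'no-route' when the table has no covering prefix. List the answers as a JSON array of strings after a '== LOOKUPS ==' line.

Apply in order:
  + 195.80.0.0/12 (H3) depth=12
  + 195.80.0.0/12 (H3) depth=12
  + 195.81.223.0/24 (H2) depth=24
  ? 88.46.7.126  path d0:-  best=no-route
  ? 195.80.0.44  path d0:-→d1:-→d2:-→d3:-→d4:-→d5:-→d6:-→d7:-→d8:-→d9:-→d10:-→d11:-→d12:H3→d13:-→d14:-→d15:-  best=H3
  del 195.81.223.0/24 (clear depth 24)
  + 195.81.223.0/24 (H0) depth=24
  ? 195.81.223.0  path d0:-→d1:-→d2:-→d3:-→d4:-→d5:-→d6:-→d7:-→d8:-→d9:-→d10:-→d11:-→d12:H3→d13:-→d14:-→d15:-→d16:-→d17:-→d18:-→d19:-→d20:-→d21:-→d22:-→d23:-→d24:H0  best=H0
  ? 195.81.223.1  path d0:-→d1:-→d2:-→d3:-→d4:-→d5:-→d6:-→d7:-→d8:-→d9:-→d10:-→d11:-→d12:H3→d13:-→d14:-→d15:-→d16:-→d17:-→d18:-→d19:-→d20:-→d21:-→d22:-→d23:-→d24:H0  best=H0
  ? 195.80.0.0  path d0:-→d1:-→d2:-→d3:-→d4:-→d5:-→d6:-→d7:-→d8:-→d9:-→d10:-→d11:-→d12:H3→d13:-→d14:-→d15:-  best=H3
  ? 195.81.223.0  path d0:-→d1:-→d2:-→d3:-→d4:-→d5:-→d6:-→d7:-→d8:-→d9:-→d10:-→d11:-→d12:H3→d13:-→d14:-→d15:-→d16:-→d17:-→d18:-→d19:-→d20:-→d21:-→d22:-→d23:-→d24:H0  best=H0
  + 195.0.0.0/8 (H5) depth=8

== LOOKUPS ==
["no-route","H3","H0","H0","H3","H0"]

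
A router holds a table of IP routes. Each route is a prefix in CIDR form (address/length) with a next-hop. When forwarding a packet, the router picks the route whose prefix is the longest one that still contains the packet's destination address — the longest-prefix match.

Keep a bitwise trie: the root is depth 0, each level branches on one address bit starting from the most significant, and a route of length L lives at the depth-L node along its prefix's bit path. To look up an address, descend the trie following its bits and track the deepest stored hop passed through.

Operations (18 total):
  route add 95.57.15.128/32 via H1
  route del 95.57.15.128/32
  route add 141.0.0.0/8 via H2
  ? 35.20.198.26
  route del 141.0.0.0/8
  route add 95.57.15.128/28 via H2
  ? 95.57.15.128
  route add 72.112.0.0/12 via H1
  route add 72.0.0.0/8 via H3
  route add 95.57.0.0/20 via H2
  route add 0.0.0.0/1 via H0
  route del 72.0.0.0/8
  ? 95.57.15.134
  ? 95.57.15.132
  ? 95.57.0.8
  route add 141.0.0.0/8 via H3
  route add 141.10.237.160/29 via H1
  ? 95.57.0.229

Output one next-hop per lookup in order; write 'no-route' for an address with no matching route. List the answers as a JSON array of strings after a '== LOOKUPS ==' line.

Apply in order:
  + 95.57.15.128/32 (H1) depth=32
  - 95.57.15.128/32 clear@32
  + 141.0.0.0/8 (H2) depth=8
  ? 35.20.198.26  path d0:-→d1:-  best=no-route
  - 141.0.0.0/8 clear@8
  + 95.57.15.128/28 (H2) depth=28
  ? 95.57.15.128  path d0:-→d1:-→d2:-→d3:-→d4:-→d5:-→d6:-→d7:-→d8:-→d9:-→d10:-→d11:-→d12:-→d13:-→d14:-→d15:-→d16:-→d17:-→d18:-→d19:-→d20:-→d21:-→d22:-→d23:-→d24:-→d25:-→d26:-→d27:-→d28:H2→d29:-→d30:-→d31:-→d32:-  best=H2
  + 72.112.0.0/12 (H1) depth=12
  + 72.0.0.0/8 (H3) depth=8
  + 95.57.0.0/20 (H2) depth=20
  + 0.0.0.0/1 (H0) depth=1
  - 72.0.0.0/8 clear@8
  ? 95.57.15.134  path d0:-→d1:H0→d2:-→d3:-→d4:-→d5:-→d6:-→d7:-→d8:-→d9:-→d10:-→d11:-→d12:-→d13:-→d14:-→d15:-→d16:-→d17:-→d18:-→d19:-→d20:H2→d21:-→d22:-→d23:-→d24:-→d25:-→d26:-→d27:-→d28:H2→d29:-  best=H2
  ? 95.57.15.132  path d0:-→d1:H0→d2:-→d3:-→d4:-→d5:-→d6:-→d7:-→d8:-→d9:-→d10:-→d11:-→d12:-→d13:-→d14:-→d15:-→d16:-→d17:-→d18:-→d19:-→d20:H2→d21:-→d22:-→d23:-→d24:-→d25:-→d26:-→d27:-→d28:H2→d29:-  best=H2
  ? 95.57.0.8  path d0:-→d1:H0→d2:-→d3:-→d4:-→d5:-→d6:-→d7:-→d8:-→d9:-→d10:-→d11:-→d12:-→d13:-→d14:-→d15:-→d16:-→d17:-→d18:-→d19:-→d20:H2  best=H2
  + 141.0.0.0/8 (H3) depth=8
  + 141.10.237.160/29 (H1) depth=29
  ? 95.57.0.229  path d0:-→d1:H0→d2:-→d3:-→d4:-→d5:-→d6:-→d7:-→d8:-→d9:-→d10:-→d11:-→d12:-→d13:-→d14:-→d15:-→d16:-→d17:-→d18:-→d19:-→d20:H2  best=H2

== LOOKUPS ==
["no-route","H2","H2","H2","H2","H2"]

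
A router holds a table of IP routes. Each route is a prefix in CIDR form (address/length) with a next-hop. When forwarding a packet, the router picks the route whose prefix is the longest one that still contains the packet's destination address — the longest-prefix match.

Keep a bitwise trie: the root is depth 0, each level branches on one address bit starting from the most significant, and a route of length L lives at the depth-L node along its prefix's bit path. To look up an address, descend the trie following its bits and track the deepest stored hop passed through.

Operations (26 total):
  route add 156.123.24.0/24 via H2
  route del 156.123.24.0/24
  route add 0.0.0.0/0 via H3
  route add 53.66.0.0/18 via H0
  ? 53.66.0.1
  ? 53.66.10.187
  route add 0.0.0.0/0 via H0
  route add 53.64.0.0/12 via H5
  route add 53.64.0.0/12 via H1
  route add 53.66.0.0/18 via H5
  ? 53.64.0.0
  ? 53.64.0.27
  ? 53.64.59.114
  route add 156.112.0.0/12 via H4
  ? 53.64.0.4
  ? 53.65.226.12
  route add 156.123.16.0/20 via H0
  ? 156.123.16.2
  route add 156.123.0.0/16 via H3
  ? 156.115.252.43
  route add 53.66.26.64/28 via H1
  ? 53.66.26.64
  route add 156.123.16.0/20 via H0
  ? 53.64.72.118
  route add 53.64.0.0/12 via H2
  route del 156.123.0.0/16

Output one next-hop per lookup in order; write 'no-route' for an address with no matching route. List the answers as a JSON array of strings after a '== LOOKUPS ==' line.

Apply in order:
  + 156.123.24.0/24 (H2) depth=24
  del 156.123.24.0/24 (clear depth 24)
  + 0.0.0.0/0 (H3) depth=0
  + 53.66.0.0/18 (H0) depth=18
  lookup 53.66.0.1: bits 001101010100001000 walk d0:H3→d1:-→d2:-→d3:-→d4:-→d5:-→d6:-→d7:-→d8:-→d9:-→d10:-→d11:-→d12:-→d13:-→d14:-→d15:-→d16:-→d17:-→d18:H0 -> H0
  lookup 53.66.10.187: bits 001101010100001000 walk d0:H3→d1:-→d2:-→d3:-→d4:-→d5:-→d6:-→d7:-→d8:-→d9:-→d10:-→d11:-→d12:-→d13:-→d14:-→d15:-→d16:-→d17:-→d18:H0 -> H0
  + 0.0.0.0/0 (H0) depth=0
  + 53.64.0.0/12 (H5) depth=12
  + 53.64.0.0/12 (H1) depth=12
  + 53.66.0.0/18 (H5) depth=18
  lookup 53.64.0.0: bits 00110101010000 walk d0:H0→d1:-→d2:-→d3:-→d4:-→d5:-→d6:-→d7:-→d8:-→d9:-→d10:-→d11:-→d12:H1→d13:-→d14:- -> H1
  lookup 53.64.0.27: bits 00110101010000 walk d0:H0→d1:-→d2:-→d3:-→d4:-→d5:-→d6:-→d7:-→d8:-→d9:-→d10:-→d11:-→d12:H1→d13:-→d14:- -> H1
  lookup 53.64.59.114: bits 00110101010000 walk d0:H0→d1:-→d2:-→d3:-→d4:-→d5:-→d6:-→d7:-→d8:-→d9:-→d10:-→d11:-→d12:H1→d13:-→d14:- -> H1
  + 156.112.0.0/12 (H4) depth=12
  lookup 53.64.0.4: bits 00110101010000 walk d0:H0→d1:-→d2:-→d3:-→d4:-→d5:-→d6:-→d7:-→d8:-→d9:-→d10:-→d11:-→d12:H1→d13:-→d14:- -> H1
  lookup 53.65.226.12: bits 00110101010000 walk d0:H0→d1:-→d2:-→d3:-→d4:-→d5:-→d6:-→d7:-→d8:-→d9:-→d10:-→d11:-→d12:H1→d13:-→d14:- -> H1
  + 156.123.16.0/20 (H0) depth=20
  lookup 156.123.16.2: bits 10011100011110110001 walk d0:H0→d1:-→d2:-→d3:-→d4:-→d5:-→d6:-→d7:-→d8:-→d9:-→d10:-→d11:-→d12:H4→d13:-→d14:-→d15:-→d16:-→d17:-→d18:-→d19:-→d20:H0 -> H0
  + 156.123.0.0/16 (H3) depth=16
  lookup 156.115.252.43: bits 100111000111 walk d0:H0→d1:-→d2:-→d3:-→d4:-→d5:-→d6:-→d7:-→d8:-→d9:-→d10:-→d11:-→d12:H4 -> H4
  + 53.66.26.64/28 (H1) depth=28
  lookup 53.66.26.64: bits 0011010101000010000110100100 walk d0:H0→d1:-→d2:-→d3:-→d4:-→d5:-→d6:-→d7:-→d8:-→d9:-→d10:-→d11:-→d12:H1→d13:-→d14:-→d15:-→d16:-→d17:-→d18:H5→d19:-→d20:-→d21:-→d22:-→d23:-→d24:-→d25:-→d26:-→d27:-→d28:H1 -> H1
  + 156.123.16.0/20 (H0) depth=20
  lookup 53.64.72.118: bits 00110101010000 walk d0:H0→d1:-→d2:-→d3:-→d4:-→d5:-→d6:-→d7:-→d8:-→d9:-→d10:-→d11:-→d12:H1→d13:-→d14:- -> H1
  + 53.64.0.0/12 (H2) depth=12
  del 156.123.0.0/16 (clear depth 16)

== LOOKUPS ==
["H0","H0","H1","H1","H1","H1","H1","H0","H4","H1","H1"]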